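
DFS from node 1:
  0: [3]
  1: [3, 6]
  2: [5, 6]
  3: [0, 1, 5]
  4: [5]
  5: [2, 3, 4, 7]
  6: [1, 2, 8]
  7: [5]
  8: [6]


Visit 1, push [6, 3]
Visit 3, push [5, 0]
Visit 0, push []
Visit 5, push [7, 4, 2]
Visit 2, push [6]
Visit 6, push [8]
Visit 8, push []
Visit 4, push []
Visit 7, push []

DFS order: [1, 3, 0, 5, 2, 6, 8, 4, 7]


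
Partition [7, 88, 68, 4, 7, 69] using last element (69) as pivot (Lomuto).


Pivot: 69
  7 <= 69: advance i (no swap)
  68 <= 69: swap -> [7, 68, 88, 4, 7, 69]
  4 <= 69: swap -> [7, 68, 4, 88, 7, 69]
  7 <= 69: swap -> [7, 68, 4, 7, 88, 69]
Place pivot at 4: [7, 68, 4, 7, 69, 88]

Partitioned: [7, 68, 4, 7, 69, 88]


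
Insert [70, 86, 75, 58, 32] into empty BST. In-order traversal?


Insert 70: root
Insert 86: R from 70
Insert 75: R from 70 -> L from 86
Insert 58: L from 70
Insert 32: L from 70 -> L from 58

In-order: [32, 58, 70, 75, 86]


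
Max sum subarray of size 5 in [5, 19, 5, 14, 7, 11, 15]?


[0:5]: 50
[1:6]: 56
[2:7]: 52

Max: 56 at [1:6]


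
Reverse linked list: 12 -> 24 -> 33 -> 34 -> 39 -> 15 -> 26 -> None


Step 1: curr=12, set curr.next=prev(None) | reversed so far: 12
Step 2: curr=24, set curr.next=prev(12) | reversed so far: 24 -> 12
Step 3: curr=33, set curr.next=prev(24) | reversed so far: 33 -> 24 -> 12
Step 4: curr=34, set curr.next=prev(33) | reversed so far: 34 -> 33 -> 24 -> 12
Step 5: curr=39, set curr.next=prev(34) | reversed so far: 39 -> 34 -> 33 -> 24 -> 12
Step 6: curr=15, set curr.next=prev(39) | reversed so far: 15 -> 39 -> 34 -> 33 -> 24 -> 12
Step 7: curr=26, set curr.next=prev(15) | reversed so far: 26 -> 15 -> 39 -> 34 -> 33 -> 24 -> 12

26 -> 15 -> 39 -> 34 -> 33 -> 24 -> 12 -> None


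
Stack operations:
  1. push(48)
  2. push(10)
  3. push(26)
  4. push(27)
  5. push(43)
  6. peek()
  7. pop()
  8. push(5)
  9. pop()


push(48) -> [48]
push(10) -> [48, 10]
push(26) -> [48, 10, 26]
push(27) -> [48, 10, 26, 27]
push(43) -> [48, 10, 26, 27, 43]
peek()->43
pop()->43, [48, 10, 26, 27]
push(5) -> [48, 10, 26, 27, 5]
pop()->5, [48, 10, 26, 27]

Final stack: [48, 10, 26, 27]


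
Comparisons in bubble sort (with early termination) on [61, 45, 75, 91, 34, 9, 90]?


Algorithm: bubble sort (with early termination)
Input: [61, 45, 75, 91, 34, 9, 90]
Sorted: [9, 34, 45, 61, 75, 90, 91]

21


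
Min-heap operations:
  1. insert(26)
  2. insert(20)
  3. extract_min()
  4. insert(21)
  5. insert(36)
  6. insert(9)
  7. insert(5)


insert(26) -> [26]
insert(20) -> [20, 26]
extract_min()->20, [26]
insert(21) -> [21, 26]
insert(36) -> [21, 26, 36]
insert(9) -> [9, 21, 36, 26]
insert(5) -> [5, 9, 36, 26, 21]

Final heap: [5, 9, 36, 26, 21]


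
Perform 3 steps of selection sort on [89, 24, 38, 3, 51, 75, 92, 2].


Initial: [89, 24, 38, 3, 51, 75, 92, 2]
Step 1: min=2 at 7
  Swap: [2, 24, 38, 3, 51, 75, 92, 89]
Step 2: min=3 at 3
  Swap: [2, 3, 38, 24, 51, 75, 92, 89]
Step 3: min=24 at 3
  Swap: [2, 3, 24, 38, 51, 75, 92, 89]

After 3 steps: [2, 3, 24, 38, 51, 75, 92, 89]


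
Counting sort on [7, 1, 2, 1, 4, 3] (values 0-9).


Input: [7, 1, 2, 1, 4, 3]
Counts: [0, 2, 1, 1, 1, 0, 0, 1, 0, 0]

Sorted: [1, 1, 2, 3, 4, 7]


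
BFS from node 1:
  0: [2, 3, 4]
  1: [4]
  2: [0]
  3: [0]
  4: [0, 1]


Visit 1, enqueue [4]
Visit 4, enqueue [0]
Visit 0, enqueue [2, 3]
Visit 2, enqueue []
Visit 3, enqueue []

BFS order: [1, 4, 0, 2, 3]


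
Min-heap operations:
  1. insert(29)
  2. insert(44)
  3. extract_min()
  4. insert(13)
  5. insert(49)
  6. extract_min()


insert(29) -> [29]
insert(44) -> [29, 44]
extract_min()->29, [44]
insert(13) -> [13, 44]
insert(49) -> [13, 44, 49]
extract_min()->13, [44, 49]

Final heap: [44, 49]


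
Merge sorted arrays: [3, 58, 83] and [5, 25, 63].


Take 3 from A
Take 5 from B
Take 25 from B
Take 58 from A
Take 63 from B

Merged: [3, 5, 25, 58, 63, 83]


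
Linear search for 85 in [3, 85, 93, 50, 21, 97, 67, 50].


i=0: 3!=85
i=1: 85==85 found!

Found at 1, 2 comps


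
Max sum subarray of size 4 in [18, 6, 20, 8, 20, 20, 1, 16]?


[0:4]: 52
[1:5]: 54
[2:6]: 68
[3:7]: 49
[4:8]: 57

Max: 68 at [2:6]


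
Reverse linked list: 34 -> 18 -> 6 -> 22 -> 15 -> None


Step 1: curr=34, set curr.next=prev(None) | reversed so far: 34
Step 2: curr=18, set curr.next=prev(34) | reversed so far: 18 -> 34
Step 3: curr=6, set curr.next=prev(18) | reversed so far: 6 -> 18 -> 34
Step 4: curr=22, set curr.next=prev(6) | reversed so far: 22 -> 6 -> 18 -> 34
Step 5: curr=15, set curr.next=prev(22) | reversed so far: 15 -> 22 -> 6 -> 18 -> 34

15 -> 22 -> 6 -> 18 -> 34 -> None


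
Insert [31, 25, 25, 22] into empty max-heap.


Insert 31: [31]
Insert 25: [31, 25]
Insert 25: [31, 25, 25]
Insert 22: [31, 25, 25, 22]

Final heap: [31, 25, 25, 22]


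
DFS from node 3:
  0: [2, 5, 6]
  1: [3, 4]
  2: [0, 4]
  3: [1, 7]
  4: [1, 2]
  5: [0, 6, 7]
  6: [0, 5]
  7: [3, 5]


Visit 3, push [7, 1]
Visit 1, push [4]
Visit 4, push [2]
Visit 2, push [0]
Visit 0, push [6, 5]
Visit 5, push [7, 6]
Visit 6, push []
Visit 7, push []

DFS order: [3, 1, 4, 2, 0, 5, 6, 7]


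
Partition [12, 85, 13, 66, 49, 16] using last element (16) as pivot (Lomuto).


Pivot: 16
  12 <= 16: advance i (no swap)
  13 <= 16: swap -> [12, 13, 85, 66, 49, 16]
Place pivot at 2: [12, 13, 16, 66, 49, 85]

Partitioned: [12, 13, 16, 66, 49, 85]


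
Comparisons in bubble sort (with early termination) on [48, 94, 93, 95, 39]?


Algorithm: bubble sort (with early termination)
Input: [48, 94, 93, 95, 39]
Sorted: [39, 48, 93, 94, 95]

10


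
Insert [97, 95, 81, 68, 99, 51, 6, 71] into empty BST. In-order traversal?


Insert 97: root
Insert 95: L from 97
Insert 81: L from 97 -> L from 95
Insert 68: L from 97 -> L from 95 -> L from 81
Insert 99: R from 97
Insert 51: L from 97 -> L from 95 -> L from 81 -> L from 68
Insert 6: L from 97 -> L from 95 -> L from 81 -> L from 68 -> L from 51
Insert 71: L from 97 -> L from 95 -> L from 81 -> R from 68

In-order: [6, 51, 68, 71, 81, 95, 97, 99]


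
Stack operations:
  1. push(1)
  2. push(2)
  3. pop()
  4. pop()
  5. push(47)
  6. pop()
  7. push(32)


push(1) -> [1]
push(2) -> [1, 2]
pop()->2, [1]
pop()->1, []
push(47) -> [47]
pop()->47, []
push(32) -> [32]

Final stack: [32]


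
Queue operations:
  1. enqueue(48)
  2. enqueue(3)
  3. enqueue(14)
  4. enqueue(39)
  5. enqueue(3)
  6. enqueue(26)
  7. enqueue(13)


enqueue(48) -> [48]
enqueue(3) -> [48, 3]
enqueue(14) -> [48, 3, 14]
enqueue(39) -> [48, 3, 14, 39]
enqueue(3) -> [48, 3, 14, 39, 3]
enqueue(26) -> [48, 3, 14, 39, 3, 26]
enqueue(13) -> [48, 3, 14, 39, 3, 26, 13]

Final queue: [48, 3, 14, 39, 3, 26, 13]


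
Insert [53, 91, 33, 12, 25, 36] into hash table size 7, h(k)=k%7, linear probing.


Insert 53: h=4 -> slot 4
Insert 91: h=0 -> slot 0
Insert 33: h=5 -> slot 5
Insert 12: h=5, 1 probes -> slot 6
Insert 25: h=4, 4 probes -> slot 1
Insert 36: h=1, 1 probes -> slot 2

Table: [91, 25, 36, None, 53, 33, 12]


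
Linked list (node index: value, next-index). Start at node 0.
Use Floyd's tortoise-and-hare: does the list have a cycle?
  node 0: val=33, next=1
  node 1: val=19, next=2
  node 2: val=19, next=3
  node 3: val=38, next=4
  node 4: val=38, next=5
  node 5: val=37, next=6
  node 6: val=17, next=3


Floyd's tortoise (slow, +1) and hare (fast, +2):
  init: slow=0, fast=0
  step 1: slow=1, fast=2
  step 2: slow=2, fast=4
  step 3: slow=3, fast=6
  step 4: slow=4, fast=4
  slow == fast at node 4: cycle detected

Cycle: yes


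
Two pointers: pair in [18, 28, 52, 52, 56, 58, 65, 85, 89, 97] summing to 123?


lo=0(18)+hi=9(97)=115
lo=1(28)+hi=9(97)=125
lo=1(28)+hi=8(89)=117
lo=2(52)+hi=8(89)=141
lo=2(52)+hi=7(85)=137
lo=2(52)+hi=6(65)=117
lo=3(52)+hi=6(65)=117
lo=4(56)+hi=6(65)=121
lo=5(58)+hi=6(65)=123

Yes: 58+65=123


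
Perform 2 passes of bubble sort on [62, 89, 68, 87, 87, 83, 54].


Initial: [62, 89, 68, 87, 87, 83, 54]
Pass 1: [62, 68, 87, 87, 83, 54, 89] (5 swaps)
Pass 2: [62, 68, 87, 83, 54, 87, 89] (2 swaps)

After 2 passes: [62, 68, 87, 83, 54, 87, 89]


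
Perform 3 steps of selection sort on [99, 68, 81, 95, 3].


Initial: [99, 68, 81, 95, 3]
Step 1: min=3 at 4
  Swap: [3, 68, 81, 95, 99]
Step 2: min=68 at 1
  Swap: [3, 68, 81, 95, 99]
Step 3: min=81 at 2
  Swap: [3, 68, 81, 95, 99]

After 3 steps: [3, 68, 81, 95, 99]


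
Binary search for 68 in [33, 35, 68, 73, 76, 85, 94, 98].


Step 1: lo=0, hi=7, mid=3, val=73
Step 2: lo=0, hi=2, mid=1, val=35
Step 3: lo=2, hi=2, mid=2, val=68

Found at index 2


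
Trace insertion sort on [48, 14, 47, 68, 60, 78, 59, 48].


Initial: [48, 14, 47, 68, 60, 78, 59, 48]
Insert 14: [14, 48, 47, 68, 60, 78, 59, 48]
Insert 47: [14, 47, 48, 68, 60, 78, 59, 48]
Insert 68: [14, 47, 48, 68, 60, 78, 59, 48]
Insert 60: [14, 47, 48, 60, 68, 78, 59, 48]
Insert 78: [14, 47, 48, 60, 68, 78, 59, 48]
Insert 59: [14, 47, 48, 59, 60, 68, 78, 48]
Insert 48: [14, 47, 48, 48, 59, 60, 68, 78]

Sorted: [14, 47, 48, 48, 59, 60, 68, 78]


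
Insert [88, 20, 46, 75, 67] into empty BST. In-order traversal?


Insert 88: root
Insert 20: L from 88
Insert 46: L from 88 -> R from 20
Insert 75: L from 88 -> R from 20 -> R from 46
Insert 67: L from 88 -> R from 20 -> R from 46 -> L from 75

In-order: [20, 46, 67, 75, 88]


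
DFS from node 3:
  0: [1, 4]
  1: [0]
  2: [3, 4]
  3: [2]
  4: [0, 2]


Visit 3, push [2]
Visit 2, push [4]
Visit 4, push [0]
Visit 0, push [1]
Visit 1, push []

DFS order: [3, 2, 4, 0, 1]


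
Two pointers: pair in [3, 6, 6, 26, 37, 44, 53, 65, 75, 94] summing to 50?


lo=0(3)+hi=9(94)=97
lo=0(3)+hi=8(75)=78
lo=0(3)+hi=7(65)=68
lo=0(3)+hi=6(53)=56
lo=0(3)+hi=5(44)=47
lo=1(6)+hi=5(44)=50

Yes: 6+44=50


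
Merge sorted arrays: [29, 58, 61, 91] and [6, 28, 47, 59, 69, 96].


Take 6 from B
Take 28 from B
Take 29 from A
Take 47 from B
Take 58 from A
Take 59 from B
Take 61 from A
Take 69 from B
Take 91 from A

Merged: [6, 28, 29, 47, 58, 59, 61, 69, 91, 96]


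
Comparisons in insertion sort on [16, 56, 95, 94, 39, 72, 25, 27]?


Algorithm: insertion sort
Input: [16, 56, 95, 94, 39, 72, 25, 27]
Sorted: [16, 25, 27, 39, 56, 72, 94, 95]

23


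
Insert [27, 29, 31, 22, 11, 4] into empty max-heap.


Insert 27: [27]
Insert 29: [29, 27]
Insert 31: [31, 27, 29]
Insert 22: [31, 27, 29, 22]
Insert 11: [31, 27, 29, 22, 11]
Insert 4: [31, 27, 29, 22, 11, 4]

Final heap: [31, 27, 29, 22, 11, 4]


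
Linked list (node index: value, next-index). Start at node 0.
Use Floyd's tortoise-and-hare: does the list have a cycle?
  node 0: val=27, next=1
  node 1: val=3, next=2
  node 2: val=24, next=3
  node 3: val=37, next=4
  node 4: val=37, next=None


Floyd's tortoise (slow, +1) and hare (fast, +2):
  init: slow=0, fast=0
  step 1: slow=1, fast=2
  step 2: slow=2, fast=4
  step 3: fast -> None, no cycle

Cycle: no


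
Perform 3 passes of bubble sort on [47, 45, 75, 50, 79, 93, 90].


Initial: [47, 45, 75, 50, 79, 93, 90]
Pass 1: [45, 47, 50, 75, 79, 90, 93] (3 swaps)
Pass 2: [45, 47, 50, 75, 79, 90, 93] (0 swaps)
Pass 3: [45, 47, 50, 75, 79, 90, 93] (0 swaps)

After 3 passes: [45, 47, 50, 75, 79, 90, 93]


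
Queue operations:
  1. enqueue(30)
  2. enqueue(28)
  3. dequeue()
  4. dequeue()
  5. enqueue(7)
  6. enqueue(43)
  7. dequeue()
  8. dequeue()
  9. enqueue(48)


enqueue(30) -> [30]
enqueue(28) -> [30, 28]
dequeue()->30, [28]
dequeue()->28, []
enqueue(7) -> [7]
enqueue(43) -> [7, 43]
dequeue()->7, [43]
dequeue()->43, []
enqueue(48) -> [48]

Final queue: [48]


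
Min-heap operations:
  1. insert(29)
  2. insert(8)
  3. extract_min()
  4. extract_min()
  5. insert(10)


insert(29) -> [29]
insert(8) -> [8, 29]
extract_min()->8, [29]
extract_min()->29, []
insert(10) -> [10]

Final heap: [10]


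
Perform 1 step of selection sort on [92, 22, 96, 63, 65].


Initial: [92, 22, 96, 63, 65]
Step 1: min=22 at 1
  Swap: [22, 92, 96, 63, 65]

After 1 step: [22, 92, 96, 63, 65]


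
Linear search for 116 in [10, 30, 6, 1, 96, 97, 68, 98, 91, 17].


i=0: 10!=116
i=1: 30!=116
i=2: 6!=116
i=3: 1!=116
i=4: 96!=116
i=5: 97!=116
i=6: 68!=116
i=7: 98!=116
i=8: 91!=116
i=9: 17!=116

Not found, 10 comps


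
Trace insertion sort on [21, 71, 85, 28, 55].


Initial: [21, 71, 85, 28, 55]
Insert 71: [21, 71, 85, 28, 55]
Insert 85: [21, 71, 85, 28, 55]
Insert 28: [21, 28, 71, 85, 55]
Insert 55: [21, 28, 55, 71, 85]

Sorted: [21, 28, 55, 71, 85]


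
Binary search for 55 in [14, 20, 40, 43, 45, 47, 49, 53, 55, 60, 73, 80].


Step 1: lo=0, hi=11, mid=5, val=47
Step 2: lo=6, hi=11, mid=8, val=55

Found at index 8


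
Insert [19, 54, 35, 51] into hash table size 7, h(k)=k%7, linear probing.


Insert 19: h=5 -> slot 5
Insert 54: h=5, 1 probes -> slot 6
Insert 35: h=0 -> slot 0
Insert 51: h=2 -> slot 2

Table: [35, None, 51, None, None, 19, 54]


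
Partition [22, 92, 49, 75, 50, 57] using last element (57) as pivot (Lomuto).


Pivot: 57
  22 <= 57: advance i (no swap)
  49 <= 57: swap -> [22, 49, 92, 75, 50, 57]
  50 <= 57: swap -> [22, 49, 50, 75, 92, 57]
Place pivot at 3: [22, 49, 50, 57, 92, 75]

Partitioned: [22, 49, 50, 57, 92, 75]


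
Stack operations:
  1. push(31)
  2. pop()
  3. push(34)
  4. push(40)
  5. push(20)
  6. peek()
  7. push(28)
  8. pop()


push(31) -> [31]
pop()->31, []
push(34) -> [34]
push(40) -> [34, 40]
push(20) -> [34, 40, 20]
peek()->20
push(28) -> [34, 40, 20, 28]
pop()->28, [34, 40, 20]

Final stack: [34, 40, 20]


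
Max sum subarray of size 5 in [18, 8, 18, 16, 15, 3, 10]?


[0:5]: 75
[1:6]: 60
[2:7]: 62

Max: 75 at [0:5]


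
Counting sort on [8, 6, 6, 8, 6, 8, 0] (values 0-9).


Input: [8, 6, 6, 8, 6, 8, 0]
Counts: [1, 0, 0, 0, 0, 0, 3, 0, 3, 0]

Sorted: [0, 6, 6, 6, 8, 8, 8]


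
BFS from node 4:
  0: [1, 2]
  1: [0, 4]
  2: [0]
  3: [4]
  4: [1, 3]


Visit 4, enqueue [1, 3]
Visit 1, enqueue [0]
Visit 3, enqueue []
Visit 0, enqueue [2]
Visit 2, enqueue []

BFS order: [4, 1, 3, 0, 2]


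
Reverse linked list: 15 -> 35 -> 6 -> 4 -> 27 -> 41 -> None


Step 1: curr=15, set curr.next=prev(None) | reversed so far: 15
Step 2: curr=35, set curr.next=prev(15) | reversed so far: 35 -> 15
Step 3: curr=6, set curr.next=prev(35) | reversed so far: 6 -> 35 -> 15
Step 4: curr=4, set curr.next=prev(6) | reversed so far: 4 -> 6 -> 35 -> 15
Step 5: curr=27, set curr.next=prev(4) | reversed so far: 27 -> 4 -> 6 -> 35 -> 15
Step 6: curr=41, set curr.next=prev(27) | reversed so far: 41 -> 27 -> 4 -> 6 -> 35 -> 15

41 -> 27 -> 4 -> 6 -> 35 -> 15 -> None


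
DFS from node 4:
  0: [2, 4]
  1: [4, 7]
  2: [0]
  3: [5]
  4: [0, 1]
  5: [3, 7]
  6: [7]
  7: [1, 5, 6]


Visit 4, push [1, 0]
Visit 0, push [2]
Visit 2, push []
Visit 1, push [7]
Visit 7, push [6, 5]
Visit 5, push [3]
Visit 3, push []
Visit 6, push []

DFS order: [4, 0, 2, 1, 7, 5, 3, 6]


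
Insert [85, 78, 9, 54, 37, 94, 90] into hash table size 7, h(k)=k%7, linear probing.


Insert 85: h=1 -> slot 1
Insert 78: h=1, 1 probes -> slot 2
Insert 9: h=2, 1 probes -> slot 3
Insert 54: h=5 -> slot 5
Insert 37: h=2, 2 probes -> slot 4
Insert 94: h=3, 3 probes -> slot 6
Insert 90: h=6, 1 probes -> slot 0

Table: [90, 85, 78, 9, 37, 54, 94]


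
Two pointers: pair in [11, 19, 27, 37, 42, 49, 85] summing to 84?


lo=0(11)+hi=6(85)=96
lo=0(11)+hi=5(49)=60
lo=1(19)+hi=5(49)=68
lo=2(27)+hi=5(49)=76
lo=3(37)+hi=5(49)=86
lo=3(37)+hi=4(42)=79

No pair found


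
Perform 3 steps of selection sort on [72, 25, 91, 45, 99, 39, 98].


Initial: [72, 25, 91, 45, 99, 39, 98]
Step 1: min=25 at 1
  Swap: [25, 72, 91, 45, 99, 39, 98]
Step 2: min=39 at 5
  Swap: [25, 39, 91, 45, 99, 72, 98]
Step 3: min=45 at 3
  Swap: [25, 39, 45, 91, 99, 72, 98]

After 3 steps: [25, 39, 45, 91, 99, 72, 98]


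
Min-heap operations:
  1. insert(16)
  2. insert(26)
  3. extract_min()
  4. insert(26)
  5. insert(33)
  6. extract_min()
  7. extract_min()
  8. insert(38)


insert(16) -> [16]
insert(26) -> [16, 26]
extract_min()->16, [26]
insert(26) -> [26, 26]
insert(33) -> [26, 26, 33]
extract_min()->26, [26, 33]
extract_min()->26, [33]
insert(38) -> [33, 38]

Final heap: [33, 38]


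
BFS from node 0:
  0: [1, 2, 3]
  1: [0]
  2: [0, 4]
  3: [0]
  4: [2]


Visit 0, enqueue [1, 2, 3]
Visit 1, enqueue []
Visit 2, enqueue [4]
Visit 3, enqueue []
Visit 4, enqueue []

BFS order: [0, 1, 2, 3, 4]


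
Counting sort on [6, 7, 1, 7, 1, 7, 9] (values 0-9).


Input: [6, 7, 1, 7, 1, 7, 9]
Counts: [0, 2, 0, 0, 0, 0, 1, 3, 0, 1]

Sorted: [1, 1, 6, 7, 7, 7, 9]


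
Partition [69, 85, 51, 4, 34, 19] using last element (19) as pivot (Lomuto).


Pivot: 19
  4 <= 19: swap -> [4, 85, 51, 69, 34, 19]
Place pivot at 1: [4, 19, 51, 69, 34, 85]

Partitioned: [4, 19, 51, 69, 34, 85]


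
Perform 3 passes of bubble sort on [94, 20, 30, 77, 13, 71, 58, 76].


Initial: [94, 20, 30, 77, 13, 71, 58, 76]
Pass 1: [20, 30, 77, 13, 71, 58, 76, 94] (7 swaps)
Pass 2: [20, 30, 13, 71, 58, 76, 77, 94] (4 swaps)
Pass 3: [20, 13, 30, 58, 71, 76, 77, 94] (2 swaps)

After 3 passes: [20, 13, 30, 58, 71, 76, 77, 94]


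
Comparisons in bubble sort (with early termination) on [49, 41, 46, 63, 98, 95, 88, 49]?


Algorithm: bubble sort (with early termination)
Input: [49, 41, 46, 63, 98, 95, 88, 49]
Sorted: [41, 46, 49, 49, 63, 88, 95, 98]

25


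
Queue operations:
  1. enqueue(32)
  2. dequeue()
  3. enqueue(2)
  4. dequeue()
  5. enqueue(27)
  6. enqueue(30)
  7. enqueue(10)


enqueue(32) -> [32]
dequeue()->32, []
enqueue(2) -> [2]
dequeue()->2, []
enqueue(27) -> [27]
enqueue(30) -> [27, 30]
enqueue(10) -> [27, 30, 10]

Final queue: [27, 30, 10]


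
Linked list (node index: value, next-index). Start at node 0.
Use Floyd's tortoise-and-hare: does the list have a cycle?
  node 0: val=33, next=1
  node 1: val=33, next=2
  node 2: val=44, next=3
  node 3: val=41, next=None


Floyd's tortoise (slow, +1) and hare (fast, +2):
  init: slow=0, fast=0
  step 1: slow=1, fast=2
  step 2: fast 2->3->None, no cycle

Cycle: no


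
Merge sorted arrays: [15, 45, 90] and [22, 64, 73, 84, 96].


Take 15 from A
Take 22 from B
Take 45 from A
Take 64 from B
Take 73 from B
Take 84 from B
Take 90 from A

Merged: [15, 22, 45, 64, 73, 84, 90, 96]


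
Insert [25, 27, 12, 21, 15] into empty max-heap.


Insert 25: [25]
Insert 27: [27, 25]
Insert 12: [27, 25, 12]
Insert 21: [27, 25, 12, 21]
Insert 15: [27, 25, 12, 21, 15]

Final heap: [27, 25, 12, 21, 15]


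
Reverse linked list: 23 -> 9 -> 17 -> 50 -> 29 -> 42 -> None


Step 1: curr=23, set curr.next=prev(None) | reversed so far: 23
Step 2: curr=9, set curr.next=prev(23) | reversed so far: 9 -> 23
Step 3: curr=17, set curr.next=prev(9) | reversed so far: 17 -> 9 -> 23
Step 4: curr=50, set curr.next=prev(17) | reversed so far: 50 -> 17 -> 9 -> 23
Step 5: curr=29, set curr.next=prev(50) | reversed so far: 29 -> 50 -> 17 -> 9 -> 23
Step 6: curr=42, set curr.next=prev(29) | reversed so far: 42 -> 29 -> 50 -> 17 -> 9 -> 23

42 -> 29 -> 50 -> 17 -> 9 -> 23 -> None


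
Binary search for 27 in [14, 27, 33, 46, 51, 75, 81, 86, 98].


Step 1: lo=0, hi=8, mid=4, val=51
Step 2: lo=0, hi=3, mid=1, val=27

Found at index 1


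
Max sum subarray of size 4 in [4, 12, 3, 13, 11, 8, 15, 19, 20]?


[0:4]: 32
[1:5]: 39
[2:6]: 35
[3:7]: 47
[4:8]: 53
[5:9]: 62

Max: 62 at [5:9]


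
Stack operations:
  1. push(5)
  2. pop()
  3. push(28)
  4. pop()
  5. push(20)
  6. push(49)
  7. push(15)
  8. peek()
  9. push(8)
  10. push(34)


push(5) -> [5]
pop()->5, []
push(28) -> [28]
pop()->28, []
push(20) -> [20]
push(49) -> [20, 49]
push(15) -> [20, 49, 15]
peek()->15
push(8) -> [20, 49, 15, 8]
push(34) -> [20, 49, 15, 8, 34]

Final stack: [20, 49, 15, 8, 34]


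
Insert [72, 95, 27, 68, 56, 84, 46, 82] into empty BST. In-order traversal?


Insert 72: root
Insert 95: R from 72
Insert 27: L from 72
Insert 68: L from 72 -> R from 27
Insert 56: L from 72 -> R from 27 -> L from 68
Insert 84: R from 72 -> L from 95
Insert 46: L from 72 -> R from 27 -> L from 68 -> L from 56
Insert 82: R from 72 -> L from 95 -> L from 84

In-order: [27, 46, 56, 68, 72, 82, 84, 95]


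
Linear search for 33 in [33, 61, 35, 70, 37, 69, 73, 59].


i=0: 33==33 found!

Found at 0, 1 comps


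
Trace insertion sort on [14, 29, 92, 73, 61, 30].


Initial: [14, 29, 92, 73, 61, 30]
Insert 29: [14, 29, 92, 73, 61, 30]
Insert 92: [14, 29, 92, 73, 61, 30]
Insert 73: [14, 29, 73, 92, 61, 30]
Insert 61: [14, 29, 61, 73, 92, 30]
Insert 30: [14, 29, 30, 61, 73, 92]

Sorted: [14, 29, 30, 61, 73, 92]


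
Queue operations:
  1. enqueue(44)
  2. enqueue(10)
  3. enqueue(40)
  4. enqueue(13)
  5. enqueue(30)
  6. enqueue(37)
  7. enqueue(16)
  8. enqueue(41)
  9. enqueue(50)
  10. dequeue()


enqueue(44) -> [44]
enqueue(10) -> [44, 10]
enqueue(40) -> [44, 10, 40]
enqueue(13) -> [44, 10, 40, 13]
enqueue(30) -> [44, 10, 40, 13, 30]
enqueue(37) -> [44, 10, 40, 13, 30, 37]
enqueue(16) -> [44, 10, 40, 13, 30, 37, 16]
enqueue(41) -> [44, 10, 40, 13, 30, 37, 16, 41]
enqueue(50) -> [44, 10, 40, 13, 30, 37, 16, 41, 50]
dequeue()->44, [10, 40, 13, 30, 37, 16, 41, 50]

Final queue: [10, 40, 13, 30, 37, 16, 41, 50]


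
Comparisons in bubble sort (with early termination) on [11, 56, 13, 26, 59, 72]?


Algorithm: bubble sort (with early termination)
Input: [11, 56, 13, 26, 59, 72]
Sorted: [11, 13, 26, 56, 59, 72]

9


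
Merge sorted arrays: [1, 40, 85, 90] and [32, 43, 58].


Take 1 from A
Take 32 from B
Take 40 from A
Take 43 from B
Take 58 from B

Merged: [1, 32, 40, 43, 58, 85, 90]


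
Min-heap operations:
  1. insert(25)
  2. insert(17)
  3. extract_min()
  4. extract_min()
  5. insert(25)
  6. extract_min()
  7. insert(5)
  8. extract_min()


insert(25) -> [25]
insert(17) -> [17, 25]
extract_min()->17, [25]
extract_min()->25, []
insert(25) -> [25]
extract_min()->25, []
insert(5) -> [5]
extract_min()->5, []

Final heap: []


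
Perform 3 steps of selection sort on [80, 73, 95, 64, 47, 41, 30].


Initial: [80, 73, 95, 64, 47, 41, 30]
Step 1: min=30 at 6
  Swap: [30, 73, 95, 64, 47, 41, 80]
Step 2: min=41 at 5
  Swap: [30, 41, 95, 64, 47, 73, 80]
Step 3: min=47 at 4
  Swap: [30, 41, 47, 64, 95, 73, 80]

After 3 steps: [30, 41, 47, 64, 95, 73, 80]


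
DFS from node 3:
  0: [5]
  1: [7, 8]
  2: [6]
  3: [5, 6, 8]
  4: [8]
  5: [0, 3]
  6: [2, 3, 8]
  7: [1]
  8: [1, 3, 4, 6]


Visit 3, push [8, 6, 5]
Visit 5, push [0]
Visit 0, push []
Visit 6, push [8, 2]
Visit 2, push []
Visit 8, push [4, 1]
Visit 1, push [7]
Visit 7, push []
Visit 4, push []

DFS order: [3, 5, 0, 6, 2, 8, 1, 7, 4]


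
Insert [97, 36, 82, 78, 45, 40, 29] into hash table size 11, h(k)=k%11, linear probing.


Insert 97: h=9 -> slot 9
Insert 36: h=3 -> slot 3
Insert 82: h=5 -> slot 5
Insert 78: h=1 -> slot 1
Insert 45: h=1, 1 probes -> slot 2
Insert 40: h=7 -> slot 7
Insert 29: h=7, 1 probes -> slot 8

Table: [None, 78, 45, 36, None, 82, None, 40, 29, 97, None]


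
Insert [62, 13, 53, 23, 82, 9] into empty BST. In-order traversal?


Insert 62: root
Insert 13: L from 62
Insert 53: L from 62 -> R from 13
Insert 23: L from 62 -> R from 13 -> L from 53
Insert 82: R from 62
Insert 9: L from 62 -> L from 13

In-order: [9, 13, 23, 53, 62, 82]


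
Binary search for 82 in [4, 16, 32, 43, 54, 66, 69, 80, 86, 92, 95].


Step 1: lo=0, hi=10, mid=5, val=66
Step 2: lo=6, hi=10, mid=8, val=86
Step 3: lo=6, hi=7, mid=6, val=69
Step 4: lo=7, hi=7, mid=7, val=80

Not found


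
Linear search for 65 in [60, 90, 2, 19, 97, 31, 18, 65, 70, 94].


i=0: 60!=65
i=1: 90!=65
i=2: 2!=65
i=3: 19!=65
i=4: 97!=65
i=5: 31!=65
i=6: 18!=65
i=7: 65==65 found!

Found at 7, 8 comps


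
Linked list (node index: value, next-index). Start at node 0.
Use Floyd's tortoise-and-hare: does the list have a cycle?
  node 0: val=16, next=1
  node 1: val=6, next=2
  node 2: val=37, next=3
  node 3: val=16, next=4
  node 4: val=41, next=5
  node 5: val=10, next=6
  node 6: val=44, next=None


Floyd's tortoise (slow, +1) and hare (fast, +2):
  init: slow=0, fast=0
  step 1: slow=1, fast=2
  step 2: slow=2, fast=4
  step 3: slow=3, fast=6
  step 4: fast -> None, no cycle

Cycle: no


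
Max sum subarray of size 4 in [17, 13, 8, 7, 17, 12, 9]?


[0:4]: 45
[1:5]: 45
[2:6]: 44
[3:7]: 45

Max: 45 at [0:4]


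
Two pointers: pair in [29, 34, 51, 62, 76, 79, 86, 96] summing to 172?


lo=0(29)+hi=7(96)=125
lo=1(34)+hi=7(96)=130
lo=2(51)+hi=7(96)=147
lo=3(62)+hi=7(96)=158
lo=4(76)+hi=7(96)=172

Yes: 76+96=172


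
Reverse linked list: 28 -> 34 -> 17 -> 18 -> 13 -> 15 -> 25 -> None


Step 1: curr=28, set curr.next=prev(None) | reversed so far: 28
Step 2: curr=34, set curr.next=prev(28) | reversed so far: 34 -> 28
Step 3: curr=17, set curr.next=prev(34) | reversed so far: 17 -> 34 -> 28
Step 4: curr=18, set curr.next=prev(17) | reversed so far: 18 -> 17 -> 34 -> 28
Step 5: curr=13, set curr.next=prev(18) | reversed so far: 13 -> 18 -> 17 -> 34 -> 28
Step 6: curr=15, set curr.next=prev(13) | reversed so far: 15 -> 13 -> 18 -> 17 -> 34 -> 28
Step 7: curr=25, set curr.next=prev(15) | reversed so far: 25 -> 15 -> 13 -> 18 -> 17 -> 34 -> 28

25 -> 15 -> 13 -> 18 -> 17 -> 34 -> 28 -> None


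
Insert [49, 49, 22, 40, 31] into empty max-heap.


Insert 49: [49]
Insert 49: [49, 49]
Insert 22: [49, 49, 22]
Insert 40: [49, 49, 22, 40]
Insert 31: [49, 49, 22, 40, 31]

Final heap: [49, 49, 22, 40, 31]


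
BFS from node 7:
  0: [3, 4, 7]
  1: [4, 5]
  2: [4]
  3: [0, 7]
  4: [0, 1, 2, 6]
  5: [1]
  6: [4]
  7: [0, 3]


Visit 7, enqueue [0, 3]
Visit 0, enqueue [4]
Visit 3, enqueue []
Visit 4, enqueue [1, 2, 6]
Visit 1, enqueue [5]
Visit 2, enqueue []
Visit 6, enqueue []
Visit 5, enqueue []

BFS order: [7, 0, 3, 4, 1, 2, 6, 5]


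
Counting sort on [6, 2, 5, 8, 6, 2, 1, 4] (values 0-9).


Input: [6, 2, 5, 8, 6, 2, 1, 4]
Counts: [0, 1, 2, 0, 1, 1, 2, 0, 1, 0]

Sorted: [1, 2, 2, 4, 5, 6, 6, 8]


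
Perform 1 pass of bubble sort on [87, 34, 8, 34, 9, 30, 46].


Initial: [87, 34, 8, 34, 9, 30, 46]
Pass 1: [34, 8, 34, 9, 30, 46, 87] (6 swaps)

After 1 pass: [34, 8, 34, 9, 30, 46, 87]


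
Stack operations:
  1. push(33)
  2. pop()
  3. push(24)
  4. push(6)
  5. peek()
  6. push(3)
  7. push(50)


push(33) -> [33]
pop()->33, []
push(24) -> [24]
push(6) -> [24, 6]
peek()->6
push(3) -> [24, 6, 3]
push(50) -> [24, 6, 3, 50]

Final stack: [24, 6, 3, 50]


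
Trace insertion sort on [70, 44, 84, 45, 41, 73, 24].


Initial: [70, 44, 84, 45, 41, 73, 24]
Insert 44: [44, 70, 84, 45, 41, 73, 24]
Insert 84: [44, 70, 84, 45, 41, 73, 24]
Insert 45: [44, 45, 70, 84, 41, 73, 24]
Insert 41: [41, 44, 45, 70, 84, 73, 24]
Insert 73: [41, 44, 45, 70, 73, 84, 24]
Insert 24: [24, 41, 44, 45, 70, 73, 84]

Sorted: [24, 41, 44, 45, 70, 73, 84]


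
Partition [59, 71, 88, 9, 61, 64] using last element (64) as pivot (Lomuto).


Pivot: 64
  59 <= 64: advance i (no swap)
  9 <= 64: swap -> [59, 9, 88, 71, 61, 64]
  61 <= 64: swap -> [59, 9, 61, 71, 88, 64]
Place pivot at 3: [59, 9, 61, 64, 88, 71]

Partitioned: [59, 9, 61, 64, 88, 71]


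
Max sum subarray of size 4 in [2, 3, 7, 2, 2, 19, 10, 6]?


[0:4]: 14
[1:5]: 14
[2:6]: 30
[3:7]: 33
[4:8]: 37

Max: 37 at [4:8]


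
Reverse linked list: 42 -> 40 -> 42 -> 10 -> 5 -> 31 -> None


Step 1: curr=42, set curr.next=prev(None) | reversed so far: 42
Step 2: curr=40, set curr.next=prev(42) | reversed so far: 40 -> 42
Step 3: curr=42, set curr.next=prev(40) | reversed so far: 42 -> 40 -> 42
Step 4: curr=10, set curr.next=prev(42) | reversed so far: 10 -> 42 -> 40 -> 42
Step 5: curr=5, set curr.next=prev(10) | reversed so far: 5 -> 10 -> 42 -> 40 -> 42
Step 6: curr=31, set curr.next=prev(5) | reversed so far: 31 -> 5 -> 10 -> 42 -> 40 -> 42

31 -> 5 -> 10 -> 42 -> 40 -> 42 -> None


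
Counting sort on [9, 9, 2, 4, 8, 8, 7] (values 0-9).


Input: [9, 9, 2, 4, 8, 8, 7]
Counts: [0, 0, 1, 0, 1, 0, 0, 1, 2, 2]

Sorted: [2, 4, 7, 8, 8, 9, 9]


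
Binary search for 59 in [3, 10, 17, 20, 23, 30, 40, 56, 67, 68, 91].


Step 1: lo=0, hi=10, mid=5, val=30
Step 2: lo=6, hi=10, mid=8, val=67
Step 3: lo=6, hi=7, mid=6, val=40
Step 4: lo=7, hi=7, mid=7, val=56

Not found


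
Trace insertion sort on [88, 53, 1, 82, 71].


Initial: [88, 53, 1, 82, 71]
Insert 53: [53, 88, 1, 82, 71]
Insert 1: [1, 53, 88, 82, 71]
Insert 82: [1, 53, 82, 88, 71]
Insert 71: [1, 53, 71, 82, 88]

Sorted: [1, 53, 71, 82, 88]


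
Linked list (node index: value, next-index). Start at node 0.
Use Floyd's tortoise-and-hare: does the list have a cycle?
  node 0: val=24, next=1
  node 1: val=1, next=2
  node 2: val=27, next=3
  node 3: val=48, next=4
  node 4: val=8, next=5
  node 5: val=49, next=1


Floyd's tortoise (slow, +1) and hare (fast, +2):
  init: slow=0, fast=0
  step 1: slow=1, fast=2
  step 2: slow=2, fast=4
  step 3: slow=3, fast=1
  step 4: slow=4, fast=3
  step 5: slow=5, fast=5
  slow == fast at node 5: cycle detected

Cycle: yes


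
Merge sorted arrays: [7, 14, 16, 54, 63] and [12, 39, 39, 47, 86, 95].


Take 7 from A
Take 12 from B
Take 14 from A
Take 16 from A
Take 39 from B
Take 39 from B
Take 47 from B
Take 54 from A
Take 63 from A

Merged: [7, 12, 14, 16, 39, 39, 47, 54, 63, 86, 95]


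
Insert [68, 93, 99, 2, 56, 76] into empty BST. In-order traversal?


Insert 68: root
Insert 93: R from 68
Insert 99: R from 68 -> R from 93
Insert 2: L from 68
Insert 56: L from 68 -> R from 2
Insert 76: R from 68 -> L from 93

In-order: [2, 56, 68, 76, 93, 99]


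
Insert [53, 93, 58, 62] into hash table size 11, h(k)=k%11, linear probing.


Insert 53: h=9 -> slot 9
Insert 93: h=5 -> slot 5
Insert 58: h=3 -> slot 3
Insert 62: h=7 -> slot 7

Table: [None, None, None, 58, None, 93, None, 62, None, 53, None]


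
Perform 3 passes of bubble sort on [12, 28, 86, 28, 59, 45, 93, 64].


Initial: [12, 28, 86, 28, 59, 45, 93, 64]
Pass 1: [12, 28, 28, 59, 45, 86, 64, 93] (4 swaps)
Pass 2: [12, 28, 28, 45, 59, 64, 86, 93] (2 swaps)
Pass 3: [12, 28, 28, 45, 59, 64, 86, 93] (0 swaps)

After 3 passes: [12, 28, 28, 45, 59, 64, 86, 93]


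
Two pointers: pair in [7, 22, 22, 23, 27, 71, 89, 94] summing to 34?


lo=0(7)+hi=7(94)=101
lo=0(7)+hi=6(89)=96
lo=0(7)+hi=5(71)=78
lo=0(7)+hi=4(27)=34

Yes: 7+27=34


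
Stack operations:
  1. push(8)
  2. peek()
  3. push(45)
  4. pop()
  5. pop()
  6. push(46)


push(8) -> [8]
peek()->8
push(45) -> [8, 45]
pop()->45, [8]
pop()->8, []
push(46) -> [46]

Final stack: [46]


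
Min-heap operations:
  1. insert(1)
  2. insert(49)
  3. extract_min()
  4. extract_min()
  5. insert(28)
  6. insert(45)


insert(1) -> [1]
insert(49) -> [1, 49]
extract_min()->1, [49]
extract_min()->49, []
insert(28) -> [28]
insert(45) -> [28, 45]

Final heap: [28, 45]


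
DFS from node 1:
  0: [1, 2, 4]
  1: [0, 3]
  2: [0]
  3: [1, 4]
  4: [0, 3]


Visit 1, push [3, 0]
Visit 0, push [4, 2]
Visit 2, push []
Visit 4, push [3]
Visit 3, push []

DFS order: [1, 0, 2, 4, 3]


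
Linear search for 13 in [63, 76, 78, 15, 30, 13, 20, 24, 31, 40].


i=0: 63!=13
i=1: 76!=13
i=2: 78!=13
i=3: 15!=13
i=4: 30!=13
i=5: 13==13 found!

Found at 5, 6 comps


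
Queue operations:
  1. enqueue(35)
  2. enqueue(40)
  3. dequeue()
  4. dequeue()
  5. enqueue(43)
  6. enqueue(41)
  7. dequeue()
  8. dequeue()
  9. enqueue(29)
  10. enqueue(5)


enqueue(35) -> [35]
enqueue(40) -> [35, 40]
dequeue()->35, [40]
dequeue()->40, []
enqueue(43) -> [43]
enqueue(41) -> [43, 41]
dequeue()->43, [41]
dequeue()->41, []
enqueue(29) -> [29]
enqueue(5) -> [29, 5]

Final queue: [29, 5]


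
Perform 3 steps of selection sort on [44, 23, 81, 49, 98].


Initial: [44, 23, 81, 49, 98]
Step 1: min=23 at 1
  Swap: [23, 44, 81, 49, 98]
Step 2: min=44 at 1
  Swap: [23, 44, 81, 49, 98]
Step 3: min=49 at 3
  Swap: [23, 44, 49, 81, 98]

After 3 steps: [23, 44, 49, 81, 98]


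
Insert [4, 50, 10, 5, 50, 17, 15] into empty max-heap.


Insert 4: [4]
Insert 50: [50, 4]
Insert 10: [50, 4, 10]
Insert 5: [50, 5, 10, 4]
Insert 50: [50, 50, 10, 4, 5]
Insert 17: [50, 50, 17, 4, 5, 10]
Insert 15: [50, 50, 17, 4, 5, 10, 15]

Final heap: [50, 50, 17, 4, 5, 10, 15]


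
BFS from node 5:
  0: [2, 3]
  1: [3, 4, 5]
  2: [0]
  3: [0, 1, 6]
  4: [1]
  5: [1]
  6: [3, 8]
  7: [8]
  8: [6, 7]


Visit 5, enqueue [1]
Visit 1, enqueue [3, 4]
Visit 3, enqueue [0, 6]
Visit 4, enqueue []
Visit 0, enqueue [2]
Visit 6, enqueue [8]
Visit 2, enqueue []
Visit 8, enqueue [7]
Visit 7, enqueue []

BFS order: [5, 1, 3, 4, 0, 6, 2, 8, 7]


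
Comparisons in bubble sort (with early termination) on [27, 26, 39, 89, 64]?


Algorithm: bubble sort (with early termination)
Input: [27, 26, 39, 89, 64]
Sorted: [26, 27, 39, 64, 89]

7


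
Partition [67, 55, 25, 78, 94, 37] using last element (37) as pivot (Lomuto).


Pivot: 37
  25 <= 37: swap -> [25, 55, 67, 78, 94, 37]
Place pivot at 1: [25, 37, 67, 78, 94, 55]

Partitioned: [25, 37, 67, 78, 94, 55]


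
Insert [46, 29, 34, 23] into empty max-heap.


Insert 46: [46]
Insert 29: [46, 29]
Insert 34: [46, 29, 34]
Insert 23: [46, 29, 34, 23]

Final heap: [46, 29, 34, 23]


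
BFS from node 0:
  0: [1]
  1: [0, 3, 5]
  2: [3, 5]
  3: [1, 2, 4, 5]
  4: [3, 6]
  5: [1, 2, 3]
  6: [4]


Visit 0, enqueue [1]
Visit 1, enqueue [3, 5]
Visit 3, enqueue [2, 4]
Visit 5, enqueue []
Visit 2, enqueue []
Visit 4, enqueue [6]
Visit 6, enqueue []

BFS order: [0, 1, 3, 5, 2, 4, 6]


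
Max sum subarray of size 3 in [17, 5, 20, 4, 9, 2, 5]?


[0:3]: 42
[1:4]: 29
[2:5]: 33
[3:6]: 15
[4:7]: 16

Max: 42 at [0:3]


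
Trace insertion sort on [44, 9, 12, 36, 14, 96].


Initial: [44, 9, 12, 36, 14, 96]
Insert 9: [9, 44, 12, 36, 14, 96]
Insert 12: [9, 12, 44, 36, 14, 96]
Insert 36: [9, 12, 36, 44, 14, 96]
Insert 14: [9, 12, 14, 36, 44, 96]
Insert 96: [9, 12, 14, 36, 44, 96]

Sorted: [9, 12, 14, 36, 44, 96]


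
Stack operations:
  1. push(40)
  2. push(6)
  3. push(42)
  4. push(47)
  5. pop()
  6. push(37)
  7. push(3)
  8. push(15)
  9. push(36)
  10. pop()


push(40) -> [40]
push(6) -> [40, 6]
push(42) -> [40, 6, 42]
push(47) -> [40, 6, 42, 47]
pop()->47, [40, 6, 42]
push(37) -> [40, 6, 42, 37]
push(3) -> [40, 6, 42, 37, 3]
push(15) -> [40, 6, 42, 37, 3, 15]
push(36) -> [40, 6, 42, 37, 3, 15, 36]
pop()->36, [40, 6, 42, 37, 3, 15]

Final stack: [40, 6, 42, 37, 3, 15]


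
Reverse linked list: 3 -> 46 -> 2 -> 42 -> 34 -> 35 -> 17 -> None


Step 1: curr=3, set curr.next=prev(None) | reversed so far: 3
Step 2: curr=46, set curr.next=prev(3) | reversed so far: 46 -> 3
Step 3: curr=2, set curr.next=prev(46) | reversed so far: 2 -> 46 -> 3
Step 4: curr=42, set curr.next=prev(2) | reversed so far: 42 -> 2 -> 46 -> 3
Step 5: curr=34, set curr.next=prev(42) | reversed so far: 34 -> 42 -> 2 -> 46 -> 3
Step 6: curr=35, set curr.next=prev(34) | reversed so far: 35 -> 34 -> 42 -> 2 -> 46 -> 3
Step 7: curr=17, set curr.next=prev(35) | reversed so far: 17 -> 35 -> 34 -> 42 -> 2 -> 46 -> 3

17 -> 35 -> 34 -> 42 -> 2 -> 46 -> 3 -> None


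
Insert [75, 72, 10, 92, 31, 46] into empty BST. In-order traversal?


Insert 75: root
Insert 72: L from 75
Insert 10: L from 75 -> L from 72
Insert 92: R from 75
Insert 31: L from 75 -> L from 72 -> R from 10
Insert 46: L from 75 -> L from 72 -> R from 10 -> R from 31

In-order: [10, 31, 46, 72, 75, 92]


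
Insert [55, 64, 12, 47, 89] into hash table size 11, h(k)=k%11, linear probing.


Insert 55: h=0 -> slot 0
Insert 64: h=9 -> slot 9
Insert 12: h=1 -> slot 1
Insert 47: h=3 -> slot 3
Insert 89: h=1, 1 probes -> slot 2

Table: [55, 12, 89, 47, None, None, None, None, None, 64, None]


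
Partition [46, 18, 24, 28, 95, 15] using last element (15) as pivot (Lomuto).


Pivot: 15
Place pivot at 0: [15, 18, 24, 28, 95, 46]

Partitioned: [15, 18, 24, 28, 95, 46]


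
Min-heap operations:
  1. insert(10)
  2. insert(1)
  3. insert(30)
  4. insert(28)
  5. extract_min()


insert(10) -> [10]
insert(1) -> [1, 10]
insert(30) -> [1, 10, 30]
insert(28) -> [1, 10, 30, 28]
extract_min()->1, [10, 28, 30]

Final heap: [10, 28, 30]


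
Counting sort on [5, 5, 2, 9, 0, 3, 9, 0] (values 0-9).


Input: [5, 5, 2, 9, 0, 3, 9, 0]
Counts: [2, 0, 1, 1, 0, 2, 0, 0, 0, 2]

Sorted: [0, 0, 2, 3, 5, 5, 9, 9]


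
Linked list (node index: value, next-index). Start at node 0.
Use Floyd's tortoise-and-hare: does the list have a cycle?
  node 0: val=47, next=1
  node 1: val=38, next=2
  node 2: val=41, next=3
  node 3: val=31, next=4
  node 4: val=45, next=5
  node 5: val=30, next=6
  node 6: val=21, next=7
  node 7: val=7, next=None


Floyd's tortoise (slow, +1) and hare (fast, +2):
  init: slow=0, fast=0
  step 1: slow=1, fast=2
  step 2: slow=2, fast=4
  step 3: slow=3, fast=6
  step 4: fast 6->7->None, no cycle

Cycle: no


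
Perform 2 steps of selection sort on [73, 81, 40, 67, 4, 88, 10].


Initial: [73, 81, 40, 67, 4, 88, 10]
Step 1: min=4 at 4
  Swap: [4, 81, 40, 67, 73, 88, 10]
Step 2: min=10 at 6
  Swap: [4, 10, 40, 67, 73, 88, 81]

After 2 steps: [4, 10, 40, 67, 73, 88, 81]


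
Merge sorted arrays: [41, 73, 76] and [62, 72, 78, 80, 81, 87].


Take 41 from A
Take 62 from B
Take 72 from B
Take 73 from A
Take 76 from A

Merged: [41, 62, 72, 73, 76, 78, 80, 81, 87]


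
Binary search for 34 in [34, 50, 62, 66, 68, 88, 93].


Step 1: lo=0, hi=6, mid=3, val=66
Step 2: lo=0, hi=2, mid=1, val=50
Step 3: lo=0, hi=0, mid=0, val=34

Found at index 0


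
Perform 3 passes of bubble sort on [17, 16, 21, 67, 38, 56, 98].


Initial: [17, 16, 21, 67, 38, 56, 98]
Pass 1: [16, 17, 21, 38, 56, 67, 98] (3 swaps)
Pass 2: [16, 17, 21, 38, 56, 67, 98] (0 swaps)
Pass 3: [16, 17, 21, 38, 56, 67, 98] (0 swaps)

After 3 passes: [16, 17, 21, 38, 56, 67, 98]


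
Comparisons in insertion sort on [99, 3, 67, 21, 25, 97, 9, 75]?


Algorithm: insertion sort
Input: [99, 3, 67, 21, 25, 97, 9, 75]
Sorted: [3, 9, 21, 25, 67, 75, 97, 99]

20


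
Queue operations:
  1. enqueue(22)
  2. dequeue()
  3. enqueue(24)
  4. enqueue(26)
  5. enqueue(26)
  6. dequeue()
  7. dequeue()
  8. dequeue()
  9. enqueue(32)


enqueue(22) -> [22]
dequeue()->22, []
enqueue(24) -> [24]
enqueue(26) -> [24, 26]
enqueue(26) -> [24, 26, 26]
dequeue()->24, [26, 26]
dequeue()->26, [26]
dequeue()->26, []
enqueue(32) -> [32]

Final queue: [32]


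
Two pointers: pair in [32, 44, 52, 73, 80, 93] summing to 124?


lo=0(32)+hi=5(93)=125
lo=0(32)+hi=4(80)=112
lo=1(44)+hi=4(80)=124

Yes: 44+80=124


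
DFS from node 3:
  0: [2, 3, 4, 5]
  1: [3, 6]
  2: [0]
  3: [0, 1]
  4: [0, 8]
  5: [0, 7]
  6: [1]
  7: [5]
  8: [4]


Visit 3, push [1, 0]
Visit 0, push [5, 4, 2]
Visit 2, push []
Visit 4, push [8]
Visit 8, push []
Visit 5, push [7]
Visit 7, push []
Visit 1, push [6]
Visit 6, push []

DFS order: [3, 0, 2, 4, 8, 5, 7, 1, 6]


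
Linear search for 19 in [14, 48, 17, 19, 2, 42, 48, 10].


i=0: 14!=19
i=1: 48!=19
i=2: 17!=19
i=3: 19==19 found!

Found at 3, 4 comps


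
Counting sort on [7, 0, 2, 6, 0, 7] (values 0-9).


Input: [7, 0, 2, 6, 0, 7]
Counts: [2, 0, 1, 0, 0, 0, 1, 2, 0, 0]

Sorted: [0, 0, 2, 6, 7, 7]


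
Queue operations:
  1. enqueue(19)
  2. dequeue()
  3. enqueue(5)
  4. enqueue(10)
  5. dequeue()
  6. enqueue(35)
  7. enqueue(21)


enqueue(19) -> [19]
dequeue()->19, []
enqueue(5) -> [5]
enqueue(10) -> [5, 10]
dequeue()->5, [10]
enqueue(35) -> [10, 35]
enqueue(21) -> [10, 35, 21]

Final queue: [10, 35, 21]


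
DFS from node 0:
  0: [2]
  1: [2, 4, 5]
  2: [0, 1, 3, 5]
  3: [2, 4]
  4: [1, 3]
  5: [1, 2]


Visit 0, push [2]
Visit 2, push [5, 3, 1]
Visit 1, push [5, 4]
Visit 4, push [3]
Visit 3, push []
Visit 5, push []

DFS order: [0, 2, 1, 4, 3, 5]


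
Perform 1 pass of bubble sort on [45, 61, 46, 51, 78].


Initial: [45, 61, 46, 51, 78]
Pass 1: [45, 46, 51, 61, 78] (2 swaps)

After 1 pass: [45, 46, 51, 61, 78]


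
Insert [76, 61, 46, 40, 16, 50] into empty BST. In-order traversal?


Insert 76: root
Insert 61: L from 76
Insert 46: L from 76 -> L from 61
Insert 40: L from 76 -> L from 61 -> L from 46
Insert 16: L from 76 -> L from 61 -> L from 46 -> L from 40
Insert 50: L from 76 -> L from 61 -> R from 46

In-order: [16, 40, 46, 50, 61, 76]
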